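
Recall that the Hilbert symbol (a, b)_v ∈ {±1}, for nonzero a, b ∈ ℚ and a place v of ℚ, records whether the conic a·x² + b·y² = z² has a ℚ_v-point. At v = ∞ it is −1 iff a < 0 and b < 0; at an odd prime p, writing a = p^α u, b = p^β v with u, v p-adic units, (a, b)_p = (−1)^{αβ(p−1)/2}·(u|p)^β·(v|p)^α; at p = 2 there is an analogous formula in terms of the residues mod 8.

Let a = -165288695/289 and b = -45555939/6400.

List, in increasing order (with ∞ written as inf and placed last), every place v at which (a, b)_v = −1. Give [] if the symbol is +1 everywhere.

[11, 13, 19, inf]

(a, b) ≡ (-312455, -62491) mod (ℚ^×)²; places V = {2, 3, 5, 11, 13, 17, 19, 23, ∞}.
(a,b)_13: α=1, u≡6; β=1, v≡4 (mod 13); (6|13)=-1, (4|13)=+1; sign (−1)^0·-1^1·+1^1 = -1.
(a,b)_2: α=0, β=-8; u≡1, v≡5 (mod 8); ε(u)ε(v)=0·0, αω(v)=0·1, βω(u)=-8·0; sum ≡ 0  ⇒  +1.
(a,b)_11: α=1, u≡10; β=1, v≡2 (mod 11); (10|11)=-1, (2|11)=-1; sign (−1)^1·-1^1·-1^1 = -1.
(a,b)_17: α=-2, u≡10; β=0, v≡4 (mod 17); (10|17)=-1, (4|17)=+1; sign (−1)^0·-1^0·+1^-2 = +1.
(a,b)_23: α=3, u≡13; β=1, v≡15 (mod 23); (13|23)=+1, (15|23)=-1; sign (−1)^1·+1^1·-1^3 = +1.
(a,b)_19: α=1, u≡17; β=1, v≡11 (mod 19); (17|19)=+1, (11|19)=+1; sign (−1)^1·+1^1·+1^1 = -1.
(a,b)_∞: sgn(-312455)=−, sgn(-62491)=−, so -1.
(a,b)_3: α=0, u≡1; β=6, v≡2 (mod 3); (1|3)=+1, (2|3)=-1; sign (−1)^0·+1^6·-1^0 = +1.
(a,b)_5: α=1, u≡4; β=-2, v≡1 (mod 5); (4|5)=+1, (1|5)=+1; sign (−1)^0·+1^-2·+1^1 = +1.
Ram(-312455, -62491) = {11, 13, 19, ∞}; no ℚ_11-point on the conic.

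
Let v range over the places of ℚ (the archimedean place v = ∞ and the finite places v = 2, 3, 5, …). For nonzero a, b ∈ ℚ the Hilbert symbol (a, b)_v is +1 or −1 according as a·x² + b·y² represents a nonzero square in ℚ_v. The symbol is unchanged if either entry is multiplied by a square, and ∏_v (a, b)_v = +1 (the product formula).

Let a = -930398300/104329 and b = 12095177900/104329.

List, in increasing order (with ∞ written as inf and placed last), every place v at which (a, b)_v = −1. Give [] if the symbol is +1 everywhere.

Mod squares: a ≡ -11063, b ≡ 851. Check v ∈ {∞, 2, 5, 13, 17, 19, 23, 29, 37}.
v=13: a=13^1·(≡2), b=13^2·(≡11) mod 13; (2|13)=-1, (11|13)=-1; (−1)^{1·2·6}·(-1)^2·(-1)^1 = -1.
v=23: a=23^1·(≡1), b=23^1·(≡10) mod 23; (1|23)=+1, (10|23)=-1; (−1)^{1·1·11}·(+1)^1·(-1)^1 = +1.
v=5: a=5^2·(≡2), b=5^2·(≡4) mod 5; (2|5)=-1, (4|5)=+1; (−1)^{2·2·2}·(-1)^2·(+1)^2 = +1.
v=2: v_2(a)=2, v_2(b)=2; units ≡ 1, 3 (mod 8); ε·ε+αω+βω = 0·1+2·1+2·0 ≡ 0  ⇒  (a,b)_2 = +1.
v=∞: -11063 < 0 and 851 > 0  ⇒  (a,b)_∞ = +1.
v=17: a=17^-2·(≡1), b=17^-2·(≡4) mod 17; (1|17)=+1, (4|17)=+1; (−1)^{-2·-2·8}·(+1)^-2·(+1)^-2 = +1.
v=37: a=37^1·(≡30), b=37^1·(≡17) mod 37; (30|37)=+1, (17|37)=-1; (−1)^{1·1·18}·(+1)^1·(-1)^1 = -1.
v=29: a=29^2·(≡14), b=29^2·(≡21) mod 29; (14|29)=-1, (21|29)=-1; (−1)^{2·2·14}·(-1)^2·(-1)^2 = +1.
v=19: a=19^-2·(≡2), b=19^-2·(≡12) mod 19; (2|19)=-1, (12|19)=-1; (−1)^{-2·-2·9}·(-1)^-2·(-1)^-2 = +1.
(-11063, 851 / ℚ) ramifies at {13, 37}: a division algebra.

[13, 37]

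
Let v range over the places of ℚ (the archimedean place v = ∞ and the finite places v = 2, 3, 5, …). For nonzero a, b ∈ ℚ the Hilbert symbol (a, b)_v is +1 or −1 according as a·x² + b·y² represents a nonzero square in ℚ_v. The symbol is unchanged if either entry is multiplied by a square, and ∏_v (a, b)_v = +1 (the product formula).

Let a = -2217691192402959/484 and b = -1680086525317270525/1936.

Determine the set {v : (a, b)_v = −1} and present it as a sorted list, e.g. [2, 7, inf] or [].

[3, 13, 41, inf]

(a, b) ≡ (-1728519, -40549) mod (ℚ^×)²; places V = {2, 3, 5, 7, 11, 13, 17, 23, 41, 43, 47, ∞}.
(a,b)_43: α=2, u≡40; β=3, v≡2 (mod 43); (40|43)=+1, (2|43)=-1; sign (−1)^0·+1^3·-1^2 = +1.
(a,b)_5: α=0, u≡4; β=2, v≡4 (mod 5); (4|5)=+1, (4|5)=+1; sign (−1)^0·+1^2·+1^0 = +1.
(a,b)_2: α=-2, β=-4; u≡1, v≡3 (mod 8); ε(u)ε(v)=0·1, αω(v)=-2·1, βω(u)=-4·0; sum ≡ 0  ⇒  +1.
(a,b)_47: α=1, u≡16; β=2, v≡12 (mod 47); (16|47)=+1, (12|47)=+1; sign (−1)^0·+1^2·+1^1 = +1.
(a,b)_17: α=2, u≡3; β=0, v≡16 (mod 17); (3|17)=-1, (16|17)=+1; sign (−1)^0·-1^0·+1^2 = +1.
(a,b)_23: α=1, u≡14; β=1, v≡16 (mod 23); (14|23)=-1, (16|23)=+1; sign (−1)^1·-1^1·+1^1 = +1.
(a,b)_7: α=4, u≡3; β=4, v≡1 (mod 7); (3|7)=-1, (1|7)=+1; sign (−1)^0·-1^4·+1^4 = +1.
(a,b)_11: α=-2, u≡6; β=-2, v≡8 (mod 11); (6|11)=-1, (8|11)=-1; sign (−1)^0·-1^-2·-1^-2 = +1.
(a,b)_13: α=1, u≡1; β=2, v≡2 (mod 13); (1|13)=+1, (2|13)=-1; sign (−1)^0·+1^2·-1^1 = -1.
(a,b)_3: α=1, u≡1; β=0, v≡2 (mod 3); (1|3)=+1, (2|3)=-1; sign (−1)^0·+1^0·-1^1 = -1.
(a,b)_∞: sgn(-1728519)=−, sgn(-40549)=−, so -1.
(a,b)_41: α=1, u≡7; β=1, v≡10 (mod 41); (7|41)=-1, (10|41)=+1; sign (−1)^0·-1^1·+1^1 = -1.
Ram(-1728519, -40549) = {3, 13, 41, ∞}; no ℚ_3-point on the conic.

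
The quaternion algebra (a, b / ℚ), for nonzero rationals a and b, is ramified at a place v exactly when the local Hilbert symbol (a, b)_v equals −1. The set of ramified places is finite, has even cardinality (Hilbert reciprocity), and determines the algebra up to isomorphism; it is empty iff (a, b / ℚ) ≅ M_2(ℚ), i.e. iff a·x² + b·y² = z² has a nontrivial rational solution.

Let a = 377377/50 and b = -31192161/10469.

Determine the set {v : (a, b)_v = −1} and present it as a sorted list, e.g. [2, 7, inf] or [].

(a, b) ≡ (4466, -5352501) mod (ℚ^×)²; places V = {2, 3, 5, 7, 11, 13, 17, 19, 29, 47, ∞}.
(a,b)_3: α=0, u≡2; β=1, v≡2 (mod 3); (2|3)=-1, (2|3)=-1; sign (−1)^0·-1^1·-1^0 = -1.
(a,b)_47: α=0, u≡36; β=1, v≡45 (mod 47); (36|47)=+1, (45|47)=-1; sign (−1)^0·+1^1·-1^0 = +1.
(a,b)_5: α=-2, u≡1; β=0, v≡1 (mod 5); (1|5)=+1, (1|5)=+1; sign (−1)^0·+1^0·+1^-2 = +1.
(a,b)_11: α=1, u≡7; β=1, v≡9 (mod 11); (7|11)=-1, (9|11)=+1; sign (−1)^1·-1^1·+1^1 = +1.
(a,b)_29: α=1, u≡1; β=-1, v≡5 (mod 29); (1|29)=+1, (5|29)=+1; sign (−1)^0·+1^-1·+1^1 = +1.
(a,b)_19: α=0, u≡11; β=-2, v≡12 (mod 19); (11|19)=+1, (12|19)=-1; sign (−1)^0·+1^-2·-1^0 = +1.
(a,b)_7: α=1, u≡4; β=1, v≡4 (mod 7); (4|7)=+1, (4|7)=+1; sign (−1)^1·+1^1·+1^1 = -1.
(a,b)_13: α=2, u≡8; β=2, v≡11 (mod 13); (8|13)=-1, (11|13)=-1; sign (−1)^0·-1^2·-1^2 = +1.
(a,b)_2: α=-1, β=0; u≡1, v≡3 (mod 8); ε(u)ε(v)=0·1, αω(v)=-1·1, βω(u)=0·0; sum ≡ 1  ⇒  -1.
(a,b)_17: α=0, u≡6; β=1, v≡2 (mod 17); (6|17)=-1, (2|17)=+1; sign (−1)^0·-1^1·+1^0 = -1.
(a,b)_∞: sgn(4466)=+, sgn(-5352501)=−, so +1.
(4466, -5352501 / ℚ) ramifies at {2, 3, 7, 17}: a division algebra.

[2, 3, 7, 17]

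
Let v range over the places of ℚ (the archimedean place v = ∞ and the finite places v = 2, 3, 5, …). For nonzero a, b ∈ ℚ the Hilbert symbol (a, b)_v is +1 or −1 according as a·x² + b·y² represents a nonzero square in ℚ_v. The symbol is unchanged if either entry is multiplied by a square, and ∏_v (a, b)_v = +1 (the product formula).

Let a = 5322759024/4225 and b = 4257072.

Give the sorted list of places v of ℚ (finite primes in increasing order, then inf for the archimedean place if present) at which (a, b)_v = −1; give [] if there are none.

(a, b) ≡ (2749359, 29563) mod (ℚ^×)²; places V = {2, 3, 5, 11, 13, 17, 31, 37, 47, ∞}.
(a,b)_3: α=1, u≡1; β=2, v≡1 (mod 3); (1|3)=+1, (1|3)=+1; sign (−1)^0·+1^2·+1^1 = +1.
(a,b)_31: α=1, u≡21; β=0, v≡28 (mod 31); (21|31)=-1, (28|31)=+1; sign (−1)^0·-1^0·+1^1 = +1.
(a,b)_5: α=-2, u≡1; β=0, v≡2 (mod 5); (1|5)=+1, (2|5)=-1; sign (−1)^0·+1^0·-1^-2 = +1.
(a,b)_37: α=1, u≡3; β=1, v≡23 (mod 37); (3|37)=+1, (23|37)=-1; sign (−1)^0·+1^1·-1^1 = -1.
(a,b)_∞: sgn(2749359)=+, sgn(29563)=+, so +1.
(a,b)_47: α=1, u≡23; β=1, v≡7 (mod 47); (23|47)=-1, (7|47)=+1; sign (−1)^1·-1^1·+1^1 = +1.
(a,b)_2: α=4, β=4; u≡7, v≡3 (mod 8); ε(u)ε(v)=1·1, αω(v)=4·1, βω(u)=4·0; sum ≡ 1  ⇒  -1.
(a,b)_17: α=1, u≡10; β=1, v≡6 (mod 17); (10|17)=-1, (6|17)=-1; sign (−1)^0·-1^1·-1^1 = +1.
(a,b)_11: α=2, u≡7; β=0, v≡6 (mod 11); (7|11)=-1, (6|11)=-1; sign (−1)^0·-1^0·-1^2 = +1.
(a,b)_13: α=-2, u≡2; β=0, v≡1 (mod 13); (2|13)=-1, (1|13)=+1; sign (−1)^0·-1^0·+1^-2 = +1.
Ram(2749359, 29563) = {2, 37}; no ℚ_2-point on the conic.

[2, 37]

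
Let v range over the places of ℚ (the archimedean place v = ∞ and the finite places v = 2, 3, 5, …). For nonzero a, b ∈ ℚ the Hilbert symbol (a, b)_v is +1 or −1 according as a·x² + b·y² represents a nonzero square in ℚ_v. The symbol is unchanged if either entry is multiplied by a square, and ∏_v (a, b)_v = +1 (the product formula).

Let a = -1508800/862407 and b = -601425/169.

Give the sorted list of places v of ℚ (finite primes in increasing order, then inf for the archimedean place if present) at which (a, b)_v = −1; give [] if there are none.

(a, b) ≡ (-6601, -33) mod (ℚ^×)²; places V = {2, 3, 5, 7, 11, 13, 23, 41, ∞}.
(a,b)_7: α=-1, u≡1; β=0, v≡1 (mod 7); (1|7)=+1, (1|7)=+1; sign (−1)^0·+1^0·+1^-1 = +1.
(a,b)_23: α=1, u≡4; β=0, v≡6 (mod 23); (4|23)=+1, (6|23)=+1; sign (−1)^0·+1^0·+1^1 = +1.
(a,b)_11: α=0, u≡10; β=1, v≡7 (mod 11); (10|11)=-1, (7|11)=-1; sign (−1)^0·-1^1·-1^0 = -1.
(a,b)_3: α=-6, u≡2; β=7, v≡1 (mod 3); (2|3)=-1, (1|3)=+1; sign (−1)^0·-1^7·+1^-6 = -1.
(a,b)_13: α=-2, u≡12; β=-2, v≡7 (mod 13); (12|13)=+1, (7|13)=-1; sign (−1)^0·+1^-2·-1^-2 = +1.
(a,b)_∞: sgn(-6601)=−, sgn(-33)=−, so -1.
(a,b)_2: α=6, β=0; u≡7, v≡7 (mod 8); ε(u)ε(v)=1·1, αω(v)=6·0, βω(u)=0·0; sum ≡ 1  ⇒  -1.
(a,b)_41: α=1, u≡14; β=0, v≡9 (mod 41); (14|41)=-1, (9|41)=+1; sign (−1)^0·-1^0·+1^1 = +1.
(a,b)_5: α=2, u≡4; β=2, v≡2 (mod 5); (4|5)=+1, (2|5)=-1; sign (−1)^0·+1^2·-1^2 = +1.
Ram(-6601, -33) = {2, 3, 11, ∞}; no ℚ_2-point on the conic.

[2, 3, 11, inf]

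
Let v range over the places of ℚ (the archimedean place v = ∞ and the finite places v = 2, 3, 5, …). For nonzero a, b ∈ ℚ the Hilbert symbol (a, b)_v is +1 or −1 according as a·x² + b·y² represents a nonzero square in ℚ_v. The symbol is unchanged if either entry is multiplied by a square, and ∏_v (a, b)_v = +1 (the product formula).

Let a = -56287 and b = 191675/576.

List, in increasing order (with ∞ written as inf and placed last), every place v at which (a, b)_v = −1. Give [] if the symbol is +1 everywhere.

[11, 41]

(a, b) ≡ (-56287, 7667) mod (ℚ^×)²; places V = {2, 3, 5, 7, 11, 17, 41, 43, ∞}.
(a,b)_2: α=0, β=-6; u≡1, v≡3 (mod 8); ε(u)ε(v)=0·1, αω(v)=0·1, βω(u)=-6·0; sum ≡ 0  ⇒  +1.
(a,b)_5: α=0, u≡3; β=2, v≡2 (mod 5); (3|5)=-1, (2|5)=-1; sign (−1)^0·-1^2·-1^0 = +1.
(a,b)_17: α=1, u≡4; β=1, v≡15 (mod 17); (4|17)=+1, (15|17)=+1; sign (−1)^0·+1^1·+1^1 = +1.
(a,b)_43: α=1, u≡24; β=0, v≡9 (mod 43); (24|43)=+1, (9|43)=+1; sign (−1)^0·+1^0·+1^1 = +1.
(a,b)_7: α=1, u≡2; β=0, v≡4 (mod 7); (2|7)=+1, (4|7)=+1; sign (−1)^0·+1^0·+1^1 = +1.
(a,b)_3: α=0, u≡2; β=-2, v≡2 (mod 3); (2|3)=-1, (2|3)=-1; sign (−1)^0·-1^-2·-1^0 = +1.
(a,b)_41: α=0, u≡6; β=1, v≡21 (mod 41); (6|41)=-1, (21|41)=+1; sign (−1)^0·-1^1·+1^0 = -1.
(a,b)_11: α=1, u≡9; β=1, v≡3 (mod 11); (9|11)=+1, (3|11)=+1; sign (−1)^1·+1^1·+1^1 = -1.
(a,b)_∞: sgn(-56287)=−, sgn(7667)=+, so +1.
(-56287, 7667 / ℚ) ramifies at {11, 41}: a division algebra.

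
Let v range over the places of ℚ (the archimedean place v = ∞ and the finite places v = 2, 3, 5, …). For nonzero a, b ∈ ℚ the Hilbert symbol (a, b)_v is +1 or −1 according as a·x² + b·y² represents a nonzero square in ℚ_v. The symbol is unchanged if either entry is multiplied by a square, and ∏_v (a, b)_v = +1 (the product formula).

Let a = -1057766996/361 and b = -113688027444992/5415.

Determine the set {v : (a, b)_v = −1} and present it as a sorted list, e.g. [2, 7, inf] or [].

[2, 29, 31, inf]

Mod squares: a ≡ -2185469, b ≡ -7905. Check v ∈ {∞, 2, 3, 5, 7, 11, 13, 17, 19, 29, 31}.
v=∞: -2185469 < 0 and -7905 < 0  ⇒  (a,b)_∞ = -1.
v=31: a=31^1·(≡3), b=31^1·(≡23) mod 31; (3|31)=-1, (23|31)=-1; (−1)^{1·1·15}·(-1)^1·(-1)^1 = -1.
v=13: a=13^1·(≡10), b=13^2·(≡10) mod 13; (10|13)=+1, (10|13)=+1; (−1)^{1·2·6}·(+1)^2·(+1)^1 = +1.
v=7: a=7^0·(≡2), b=7^2·(≡3) mod 7; (2|7)=+1, (3|7)=-1; (−1)^{0·2·3}·(+1)^2·(-1)^0 = +1.
v=2: v_2(a)=2, v_2(b)=8; units ≡ 3, 7 (mod 8); ε·ε+αω+βω = 1·1+2·0+8·1 ≡ 1  ⇒  (a,b)_2 = -1.
v=29: a=29^1·(≡2), b=29^2·(≡11) mod 29; (2|29)=-1, (11|29)=-1; (−1)^{1·2·14}·(-1)^2·(-1)^1 = -1.
v=19: a=19^-2·(≡16), b=19^-2·(≡8) mod 19; (16|19)=+1, (8|19)=-1; (−1)^{-2·-2·9}·(+1)^-2·(-1)^-2 = +1.
v=11: a=11^3·(≡5), b=11^2·(≡1) mod 11; (5|11)=+1, (1|11)=+1; (−1)^{3·2·5}·(+1)^2·(+1)^3 = +1.
v=3: a=3^0·(≡1), b=3^-1·(≡2) mod 3; (1|3)=+1, (2|3)=-1; (−1)^{0·-1·1}·(+1)^-1·(-1)^0 = +1.
v=17: a=17^1·(≡11), b=17^1·(≡5) mod 17; (11|17)=-1, (5|17)=-1; (−1)^{1·1·8}·(-1)^1·(-1)^1 = +1.
v=5: a=5^0·(≡4), b=5^-1·(≡1) mod 5; (4|5)=+1, (1|5)=+1; (−1)^{0·-1·2}·(+1)^-1·(+1)^0 = +1.
(-2185469, -7905 / ℚ) ramifies at {2, 29, 31, ∞}: a division algebra.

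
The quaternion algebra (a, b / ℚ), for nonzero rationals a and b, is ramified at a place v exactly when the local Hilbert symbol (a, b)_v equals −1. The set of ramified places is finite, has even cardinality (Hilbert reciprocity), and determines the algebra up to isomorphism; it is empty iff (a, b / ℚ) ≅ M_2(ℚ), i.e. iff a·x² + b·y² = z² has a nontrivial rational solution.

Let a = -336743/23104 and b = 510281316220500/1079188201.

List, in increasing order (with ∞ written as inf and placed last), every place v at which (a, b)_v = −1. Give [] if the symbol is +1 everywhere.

(a, b) ≡ (-23, 5) mod (ℚ^×)²; places V = {2, 3, 5, 7, 11, 13, 19, 23, ∞}.
(a,b)_23: α=1, u≡20; β=2, v≡17 (mod 23); (20|23)=-1, (17|23)=-1; sign (−1)^0·-1^2·-1^1 = -1.
(a,b)_2: α=-6, β=2; u≡1, v≡5 (mod 8); ε(u)ε(v)=0·0, αω(v)=-6·1, βω(u)=2·0; sum ≡ 0  ⇒  +1.
(a,b)_11: α=4, u≡8; β=8, v≡4 (mod 11); (8|11)=-1, (4|11)=+1; sign (−1)^0·-1^8·+1^4 = +1.
(a,b)_19: α=-2, u≡10; β=-4, v≡17 (mod 19); (10|19)=-1, (17|19)=+1; sign (−1)^0·-1^-4·+1^-2 = +1.
(a,b)_3: α=0, u≡1; β=2, v≡2 (mod 3); (1|3)=+1, (2|3)=-1; sign (−1)^0·+1^2·-1^0 = +1.
(a,b)_∞: sgn(-23)=−, sgn(5)=+, so +1.
(a,b)_7: α=0, u≡5; β=-2, v≡3 (mod 7); (5|7)=-1, (3|7)=-1; sign (−1)^0·-1^-2·-1^0 = +1.
(a,b)_13: α=0, u≡3; β=-2, v≡7 (mod 13); (3|13)=+1, (7|13)=-1; sign (−1)^0·+1^-2·-1^0 = +1.
(a,b)_5: α=0, u≡3; β=3, v≡4 (mod 5); (3|5)=-1, (4|5)=+1; sign (−1)^0·-1^3·+1^0 = -1.
Ram(-23, 5) = {5, 23}; no ℚ_5-point on the conic.

[5, 23]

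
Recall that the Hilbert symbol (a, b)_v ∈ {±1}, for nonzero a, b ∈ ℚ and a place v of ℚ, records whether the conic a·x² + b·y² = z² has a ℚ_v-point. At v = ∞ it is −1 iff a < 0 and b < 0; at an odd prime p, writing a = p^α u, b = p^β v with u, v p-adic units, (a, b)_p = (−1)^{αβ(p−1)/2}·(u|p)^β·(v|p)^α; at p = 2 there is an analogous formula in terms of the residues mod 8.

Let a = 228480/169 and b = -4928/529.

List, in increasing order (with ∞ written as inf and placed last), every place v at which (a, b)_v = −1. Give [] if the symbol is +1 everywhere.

[2, 5, 7, 11]

Mod squares: a ≡ 3570, b ≡ -77. Check v ∈ {∞, 2, 3, 5, 7, 11, 13, 17, 23}.
v=11: a=11^0·(≡8), b=11^1·(≡3) mod 11; (8|11)=-1, (3|11)=+1; (−1)^{0·1·5}·(-1)^1·(+1)^0 = -1.
v=7: a=7^1·(≡6), b=7^1·(≡6) mod 7; (6|7)=-1, (6|7)=-1; (−1)^{1·1·3}·(-1)^1·(-1)^1 = -1.
v=23: a=23^0·(≡17), b=23^-2·(≡17) mod 23; (17|23)=-1, (17|23)=-1; (−1)^{0·-2·11}·(-1)^-2·(-1)^0 = +1.
v=13: a=13^-2·(≡5), b=13^0·(≡10) mod 13; (5|13)=-1, (10|13)=+1; (−1)^{-2·0·6}·(-1)^0·(+1)^-2 = +1.
v=17: a=17^1·(≡7), b=17^0·(≡1) mod 17; (7|17)=-1, (1|17)=+1; (−1)^{1·0·8}·(-1)^0·(+1)^1 = +1.
v=2: v_2(a)=7, v_2(b)=6; units ≡ 1, 3 (mod 8); ε·ε+αω+βω = 0·1+7·1+6·0 ≡ 1  ⇒  (a,b)_2 = -1.
v=5: a=5^1·(≡4), b=5^0·(≡3) mod 5; (4|5)=+1, (3|5)=-1; (−1)^{1·0·2}·(+1)^0·(-1)^1 = -1.
v=3: a=3^1·(≡2), b=3^0·(≡1) mod 3; (2|3)=-1, (1|3)=+1; (−1)^{1·0·1}·(-1)^0·(+1)^1 = +1.
v=∞: 3570 > 0 and -77 < 0  ⇒  (a,b)_∞ = +1.
Ram(3570, -77) = {2, 5, 7, 11}; no ℚ_2-point on the conic.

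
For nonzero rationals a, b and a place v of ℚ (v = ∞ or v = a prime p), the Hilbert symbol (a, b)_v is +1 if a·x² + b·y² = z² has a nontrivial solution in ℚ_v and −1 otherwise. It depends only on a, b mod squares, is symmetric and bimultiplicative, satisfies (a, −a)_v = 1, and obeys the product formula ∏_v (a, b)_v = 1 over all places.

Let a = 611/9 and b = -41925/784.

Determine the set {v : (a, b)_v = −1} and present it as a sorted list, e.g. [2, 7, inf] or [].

(a, b) ≡ (611, -1677) mod (ℚ^×)²; places V = {2, 3, 5, 7, 13, 43, 47, ∞}.
(a,b)_5: α=0, u≡4; β=2, v≡2 (mod 5); (4|5)=+1, (2|5)=-1; sign (−1)^0·+1^2·-1^0 = +1.
(a,b)_43: α=0, u≡1; β=1, v≡10 (mod 43); (1|43)=+1, (10|43)=+1; sign (−1)^0·+1^1·+1^0 = +1.
(a,b)_47: α=1, u≡38; β=0, v≡22 (mod 47); (38|47)=-1, (22|47)=-1; sign (−1)^0·-1^0·-1^1 = -1.
(a,b)_13: α=1, u≡11; β=1, v≡3 (mod 13); (11|13)=-1, (3|13)=+1; sign (−1)^0·-1^1·+1^1 = -1.
(a,b)_3: α=-2, u≡2; β=1, v≡2 (mod 3); (2|3)=-1, (2|3)=-1; sign (−1)^0·-1^1·-1^-2 = -1.
(a,b)_2: α=0, β=-4; u≡3, v≡3 (mod 8); ε(u)ε(v)=1·1, αω(v)=0·1, βω(u)=-4·1; sum ≡ 1  ⇒  -1.
(a,b)_7: α=0, u≡1; β=-2, v≡6 (mod 7); (1|7)=+1, (6|7)=-1; sign (−1)^0·+1^-2·-1^0 = +1.
(a,b)_∞: sgn(611)=+, sgn(-1677)=−, so +1.
(611, -1677 / ℚ) ramifies at {2, 3, 13, 47}: a division algebra.

[2, 3, 13, 47]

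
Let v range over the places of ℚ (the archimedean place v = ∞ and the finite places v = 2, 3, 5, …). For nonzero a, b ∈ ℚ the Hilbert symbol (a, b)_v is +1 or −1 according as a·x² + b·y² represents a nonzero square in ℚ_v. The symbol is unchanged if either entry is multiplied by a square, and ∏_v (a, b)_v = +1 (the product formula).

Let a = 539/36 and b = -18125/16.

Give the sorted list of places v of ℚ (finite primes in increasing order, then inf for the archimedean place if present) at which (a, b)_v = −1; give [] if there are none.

(a, b) ≡ (11, -29) mod (ℚ^×)²; places V = {2, 3, 5, 7, 11, 29, ∞}.
(a,b)_5: α=0, u≡4; β=4, v≡1 (mod 5); (4|5)=+1, (1|5)=+1; sign (−1)^0·+1^4·+1^0 = +1.
(a,b)_7: α=2, u≡4; β=0, v≡6 (mod 7); (4|7)=+1, (6|7)=-1; sign (−1)^0·+1^0·-1^2 = +1.
(a,b)_29: α=0, u≡19; β=1, v≡28 (mod 29); (19|29)=-1, (28|29)=+1; sign (−1)^0·-1^1·+1^0 = -1.
(a,b)_11: α=1, u≡9; β=0, v≡5 (mod 11); (9|11)=+1, (5|11)=+1; sign (−1)^0·+1^0·+1^1 = +1.
(a,b)_∞: sgn(11)=+, sgn(-29)=−, so +1.
(a,b)_3: α=-2, u≡2; β=0, v≡1 (mod 3); (2|3)=-1, (1|3)=+1; sign (−1)^0·-1^0·+1^-2 = +1.
(a,b)_2: α=-2, β=-4; u≡3, v≡3 (mod 8); ε(u)ε(v)=1·1, αω(v)=-2·1, βω(u)=-4·1; sum ≡ 1  ⇒  -1.
Ram(11, -29) = {2, 29}; no ℚ_2-point on the conic.

[2, 29]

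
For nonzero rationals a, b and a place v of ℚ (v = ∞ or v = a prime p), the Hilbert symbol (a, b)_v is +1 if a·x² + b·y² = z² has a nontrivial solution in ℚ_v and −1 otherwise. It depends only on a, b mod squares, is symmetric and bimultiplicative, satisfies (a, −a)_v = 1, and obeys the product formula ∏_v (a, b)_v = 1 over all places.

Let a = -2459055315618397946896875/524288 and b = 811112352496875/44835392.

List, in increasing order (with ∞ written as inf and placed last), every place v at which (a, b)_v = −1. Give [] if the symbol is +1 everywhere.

Mod squares: a ≡ -1430, b ≡ 692835. Check v ∈ {∞, 2, 3, 5, 7, 11, 13, 17, 19, 29}.
v=5: a=5^5·(≡1), b=5^5·(≡2) mod 5; (1|5)=+1, (2|5)=-1; (−1)^{5·5·2}·(+1)^5·(-1)^5 = -1.
v=19: a=19^4·(≡14), b=19^3·(≡7) mod 19; (14|19)=-1, (7|19)=+1; (−1)^{4·3·9}·(-1)^3·(+1)^4 = -1.
v=∞: -1430 < 0 and 692835 > 0  ⇒  (a,b)_∞ = +1.
v=7: a=7^0·(≡6), b=7^-2·(≡3) mod 7; (6|7)=-1, (3|7)=-1; (−1)^{0·-2·3}·(-1)^-2·(-1)^0 = +1.
v=13: a=13^3·(≡7), b=13^1·(≡7) mod 13; (7|13)=-1, (7|13)=-1; (−1)^{3·1·6}·(-1)^1·(-1)^3 = +1.
v=11: a=11^5·(≡6), b=11^3·(≡8) mod 11; (6|11)=-1, (8|11)=-1; (−1)^{5·3·5}·(-1)^3·(-1)^5 = -1.
v=17: a=17^2·(≡16), b=17^-1·(≡6) mod 17; (16|17)=+1, (6|17)=-1; (−1)^{2·-1·8}·(+1)^-1·(-1)^2 = +1.
v=3: a=3^10·(≡1), b=3^7·(≡2) mod 3; (1|3)=+1, (2|3)=-1; (−1)^{10·7·1}·(+1)^7·(-1)^10 = +1.
v=29: a=29^0·(≡23), b=29^-2·(≡13) mod 29; (23|29)=+1, (13|29)=+1; (−1)^{0·-2·14}·(+1)^-2·(+1)^0 = +1.
v=2: v_2(a)=-19, v_2(b)=-6; units ≡ 5, 3 (mod 8); ε·ε+αω+βω = 0·1+-19·1+-6·1 ≡ 1  ⇒  (a,b)_2 = -1.
|Ram(-1430, 692835)| = 4, even; anisotropic at {2, 5, 11, 19}.

[2, 5, 11, 19]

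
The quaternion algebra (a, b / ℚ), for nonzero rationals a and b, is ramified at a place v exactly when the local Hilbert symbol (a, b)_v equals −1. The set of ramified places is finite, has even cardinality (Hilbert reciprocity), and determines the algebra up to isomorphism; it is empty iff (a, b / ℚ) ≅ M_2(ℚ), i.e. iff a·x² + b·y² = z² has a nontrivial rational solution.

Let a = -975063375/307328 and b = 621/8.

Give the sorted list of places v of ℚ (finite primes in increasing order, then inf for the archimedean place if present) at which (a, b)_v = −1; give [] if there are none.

Mod squares: a ≡ -71630, b ≡ 138. Check v ∈ {∞, 2, 3, 5, 7, 11, 13, 19, 23, 29}.
v=2: v_2(a)=-7, v_2(b)=-3; units ≡ 1, 5 (mod 8); ε·ε+αω+βω = 0·0+-7·1+-3·0 ≡ 1  ⇒  (a,b)_2 = -1.
v=11: a=11^2·(≡6), b=11^0·(≡2) mod 11; (6|11)=-1, (2|11)=-1; (−1)^{2·0·5}·(-1)^0·(-1)^2 = +1.
v=23: a=23^0·(≡14), b=23^1·(≡12) mod 23; (14|23)=-1, (12|23)=+1; (−1)^{0·1·11}·(-1)^1·(+1)^0 = -1.
v=3: a=3^2·(≡1), b=3^3·(≡1) mod 3; (1|3)=+1, (1|3)=+1; (−1)^{2·3·1}·(+1)^3·(+1)^2 = +1.
v=5: a=5^3·(≡1), b=5^0·(≡2) mod 5; (1|5)=+1, (2|5)=-1; (−1)^{3·0·2}·(+1)^0·(-1)^3 = -1.
v=13: a=13^1·(≡2), b=13^0·(≡11) mod 13; (2|13)=-1, (11|13)=-1; (−1)^{1·0·6}·(-1)^0·(-1)^1 = -1.
v=29: a=29^1·(≡1), b=29^0·(≡16) mod 29; (1|29)=+1, (16|29)=+1; (−1)^{1·0·14}·(+1)^0·(+1)^1 = +1.
v=19: a=19^1·(≡9), b=19^0·(≡4) mod 19; (9|19)=+1, (4|19)=+1; (−1)^{1·0·9}·(+1)^0·(+1)^1 = +1.
v=7: a=7^-4·(≡4), b=7^0·(≡5) mod 7; (4|7)=+1, (5|7)=-1; (−1)^{-4·0·3}·(+1)^0·(-1)^-4 = +1.
v=∞: -71630 < 0 and 138 > 0  ⇒  (a,b)_∞ = +1.
|Ram(-71630, 138)| = 4, even; anisotropic at {2, 5, 13, 23}.

[2, 5, 13, 23]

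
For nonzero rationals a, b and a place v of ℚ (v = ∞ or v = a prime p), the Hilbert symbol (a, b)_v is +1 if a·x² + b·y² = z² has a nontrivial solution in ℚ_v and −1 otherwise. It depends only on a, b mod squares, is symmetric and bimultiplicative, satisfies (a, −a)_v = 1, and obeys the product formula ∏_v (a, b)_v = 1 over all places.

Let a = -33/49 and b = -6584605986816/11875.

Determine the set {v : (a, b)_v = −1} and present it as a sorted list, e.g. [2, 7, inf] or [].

Mod squares: a ≡ -33, b ≡ -3116399. Check v ∈ {∞, 2, 3, 5, 7, 11, 13, 19, 31, 37}.
v=∞: -33 < 0 and -3116399 < 0  ⇒  (a,b)_∞ = -1.
v=31: a=31^0·(≡24), b=31^1·(≡7) mod 31; (24|31)=-1, (7|31)=+1; (−1)^{0·1·15}·(-1)^1·(+1)^0 = -1.
v=13: a=13^0·(≡11), b=13^1·(≡12) mod 13; (11|13)=-1, (12|13)=+1; (−1)^{0·1·6}·(-1)^1·(+1)^0 = -1.
v=11: a=11^1·(≡6), b=11^3·(≡6) mod 11; (6|11)=-1, (6|11)=-1; (−1)^{1·3·5}·(-1)^3·(-1)^1 = -1.
v=19: a=19^0·(≡16), b=19^-1·(≡4) mod 19; (16|19)=+1, (4|19)=+1; (−1)^{0·-1·9}·(+1)^-1·(+1)^0 = +1.
v=2: v_2(a)=0, v_2(b)=12; units ≡ 7, 1 (mod 8); ε·ε+αω+βω = 1·0+0·0+12·0 ≡ 0  ⇒  (a,b)_2 = +1.
v=7: a=7^-2·(≡2), b=7^0·(≡1) mod 7; (2|7)=+1, (1|7)=+1; (−1)^{-2·0·3}·(+1)^0·(+1)^-2 = +1.
v=3: a=3^1·(≡1), b=3^4·(≡1) mod 3; (1|3)=+1, (1|3)=+1; (−1)^{1·4·1}·(+1)^4·(+1)^1 = +1.
v=5: a=5^0·(≡3), b=5^-4·(≡1) mod 5; (3|5)=-1, (1|5)=+1; (−1)^{0·-4·2}·(-1)^-4·(+1)^0 = +1.
v=37: a=37^0·(≡25), b=37^1·(≡31) mod 37; (25|37)=+1, (31|37)=-1; (−1)^{0·1·18}·(+1)^1·(-1)^0 = +1.
|Ram(-33, -3116399)| = 4, even; anisotropic at {11, 13, 31, ∞}.

[11, 13, 31, inf]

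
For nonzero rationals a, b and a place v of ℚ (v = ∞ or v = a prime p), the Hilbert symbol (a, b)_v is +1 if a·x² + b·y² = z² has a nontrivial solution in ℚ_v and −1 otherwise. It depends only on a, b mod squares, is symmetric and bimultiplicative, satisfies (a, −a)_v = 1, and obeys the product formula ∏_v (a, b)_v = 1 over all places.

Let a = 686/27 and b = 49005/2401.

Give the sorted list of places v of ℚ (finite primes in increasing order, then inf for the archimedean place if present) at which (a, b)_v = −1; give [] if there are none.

(a, b) ≡ (42, 5) mod (ℚ^×)²; places V = {2, 3, 5, 7, 11, ∞}.
(a,b)_5: α=0, u≡3; β=1, v≡1 (mod 5); (3|5)=-1, (1|5)=+1; sign (−1)^0·-1^1·+1^0 = -1.
(a,b)_2: α=1, β=0; u≡5, v≡5 (mod 8); ε(u)ε(v)=0·0, αω(v)=1·1, βω(u)=0·1; sum ≡ 1  ⇒  -1.
(a,b)_11: α=0, u≡3; β=2, v≡3 (mod 11); (3|11)=+1, (3|11)=+1; sign (−1)^0·+1^2·+1^0 = +1.
(a,b)_∞: sgn(42)=+, sgn(5)=+, so +1.
(a,b)_7: α=3, u≡5; β=-4, v≡5 (mod 7); (5|7)=-1, (5|7)=-1; sign (−1)^0·-1^-4·-1^3 = -1.
(a,b)_3: α=-3, u≡2; β=4, v≡2 (mod 3); (2|3)=-1, (2|3)=-1; sign (−1)^0·-1^4·-1^-3 = -1.
|Ram(42, 5)| = 4, even; anisotropic at {2, 3, 5, 7}.

[2, 3, 5, 7]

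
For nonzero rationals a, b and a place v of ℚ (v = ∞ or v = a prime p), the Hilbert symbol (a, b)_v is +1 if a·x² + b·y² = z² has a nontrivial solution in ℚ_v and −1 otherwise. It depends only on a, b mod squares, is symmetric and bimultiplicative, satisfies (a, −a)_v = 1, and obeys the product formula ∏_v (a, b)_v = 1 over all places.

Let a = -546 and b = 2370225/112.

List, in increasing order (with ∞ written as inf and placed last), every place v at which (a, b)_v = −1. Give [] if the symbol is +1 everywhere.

(a, b) ≡ (-546, 3927) mod (ℚ^×)²; places V = {2, 3, 5, 7, 11, 13, 17, ∞}.
(a,b)_13: α=1, u≡10; β=2, v≡3 (mod 13); (10|13)=+1, (3|13)=+1; sign (−1)^0·+1^2·+1^1 = +1.
(a,b)_7: α=1, u≡6; β=-1, v≡2 (mod 7); (6|7)=-1, (2|7)=+1; sign (−1)^1·-1^-1·+1^1 = +1.
(a,b)_2: α=1, β=-4; u≡7, v≡7 (mod 8); ε(u)ε(v)=1·1, αω(v)=1·0, βω(u)=-4·0; sum ≡ 1  ⇒  -1.
(a,b)_∞: sgn(-546)=−, sgn(3927)=+, so +1.
(a,b)_11: α=0, u≡4; β=1, v≡9 (mod 11); (4|11)=+1, (9|11)=+1; sign (−1)^0·+1^1·+1^0 = +1.
(a,b)_5: α=0, u≡4; β=2, v≡2 (mod 5); (4|5)=+1, (2|5)=-1; sign (−1)^0·+1^2·-1^0 = +1.
(a,b)_17: α=0, u≡15; β=1, v≡11 (mod 17); (15|17)=+1, (11|17)=-1; sign (−1)^0·+1^1·-1^0 = +1.
(a,b)_3: α=1, u≡1; β=1, v≡1 (mod 3); (1|3)=+1, (1|3)=+1; sign (−1)^1·+1^1·+1^1 = -1.
(-546, 3927 / ℚ) ramifies at {2, 3}: a division algebra.

[2, 3]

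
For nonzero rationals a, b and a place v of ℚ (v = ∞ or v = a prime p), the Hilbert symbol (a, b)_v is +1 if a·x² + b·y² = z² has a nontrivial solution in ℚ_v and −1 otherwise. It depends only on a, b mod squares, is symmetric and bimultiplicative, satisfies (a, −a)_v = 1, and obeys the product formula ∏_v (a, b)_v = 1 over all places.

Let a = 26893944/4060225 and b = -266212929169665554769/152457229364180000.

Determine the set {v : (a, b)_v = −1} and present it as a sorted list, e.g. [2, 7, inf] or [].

[2, 7]

Mod squares: a ≡ 14, b ≡ -2. Check v ∈ {∞, 2, 3, 5, 7, 11, 13, 17, 19, 31}.
v=2: v_2(a)=3, v_2(b)=-5; units ≡ 7, 7 (mod 8); ε·ε+αω+βω = 1·1+3·0+-5·0 ≡ 1  ⇒  (a,b)_2 = -1.
v=19: a=19^0·(≡14), b=19^4·(≡7) mod 19; (14|19)=-1, (7|19)=+1; (−1)^{0·4·9}·(-1)^4·(+1)^0 = +1.
v=17: a=17^0·(≡14), b=17^-2·(≡1) mod 17; (14|17)=-1, (1|17)=+1; (−1)^{0·-2·8}·(-1)^-2·(+1)^0 = +1.
v=5: a=5^-2·(≡1), b=5^-4·(≡2) mod 5; (1|5)=+1, (2|5)=-1; (−1)^{-2·-4·2}·(+1)^-4·(-1)^-2 = +1.
v=13: a=13^-2·(≡12), b=13^-4·(≡7) mod 13; (12|13)=+1, (7|13)=-1; (−1)^{-2·-4·6}·(+1)^-4·(-1)^-2 = +1.
v=11: a=11^2·(≡5), b=11^8·(≡5) mod 11; (5|11)=+1, (5|11)=+1; (−1)^{2·8·5}·(+1)^8·(+1)^2 = +1.
v=3: a=3^4·(≡2), b=3^4·(≡1) mod 3; (2|3)=-1, (1|3)=+1; (−1)^{4·4·1}·(-1)^4·(+1)^4 = +1.
v=7: a=7^3·(≡1), b=7^6·(≡5) mod 7; (1|7)=+1, (5|7)=-1; (−1)^{3·6·3}·(+1)^6·(-1)^3 = -1.
v=∞: 14 > 0 and -2 < 0  ⇒  (a,b)_∞ = +1.
v=31: a=31^-2·(≡2), b=31^-4·(≡29) mod 31; (2|31)=+1, (29|31)=-1; (−1)^{-2·-4·15}·(+1)^-4·(-1)^-2 = +1.
|Ram(14, -2)| = 2, even; anisotropic at {2, 7}.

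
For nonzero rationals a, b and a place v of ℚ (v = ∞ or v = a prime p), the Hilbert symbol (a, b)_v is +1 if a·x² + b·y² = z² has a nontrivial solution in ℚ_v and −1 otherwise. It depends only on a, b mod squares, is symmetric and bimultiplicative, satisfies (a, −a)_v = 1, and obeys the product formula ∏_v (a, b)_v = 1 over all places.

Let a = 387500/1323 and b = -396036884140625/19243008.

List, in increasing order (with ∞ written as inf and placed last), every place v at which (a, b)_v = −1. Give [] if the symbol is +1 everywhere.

[5, 31]

Mod squares: a ≡ 465, b ≡ -3770. Check v ∈ {∞, 2, 3, 5, 7, 13, 29, 31}.
v=5: a=5^5·(≡3), b=5^7·(≡1) mod 5; (3|5)=-1, (1|5)=+1; (−1)^{5·7·2}·(-1)^7·(+1)^5 = -1.
v=7: a=7^-2·(≡6), b=7^4·(≡3) mod 7; (6|7)=-1, (3|7)=-1; (−1)^{-2·4·3}·(-1)^4·(-1)^-2 = +1.
v=31: a=31^1·(≡21), b=31^2·(≡26) mod 31; (21|31)=-1, (26|31)=-1; (−1)^{1·2·15}·(-1)^2·(-1)^1 = -1.
v=29: a=29^0·(≡13), b=29^-1·(≡27) mod 29; (13|29)=+1, (27|29)=-1; (−1)^{0·-1·14}·(+1)^-1·(-1)^0 = +1.
v=∞: 465 > 0 and -3770 < 0  ⇒  (a,b)_∞ = +1.
v=3: a=3^-3·(≡2), b=3^-4·(≡1) mod 3; (2|3)=-1, (1|3)=+1; (−1)^{-3·-4·1}·(-1)^-4·(+1)^-3 = +1.
v=13: a=13^0·(≡10), b=13^3·(≡4) mod 13; (10|13)=+1, (4|13)=+1; (−1)^{0·3·6}·(+1)^3·(+1)^0 = +1.
v=2: v_2(a)=2, v_2(b)=-13; units ≡ 1, 3 (mod 8); ε·ε+αω+βω = 0·1+2·1+-13·0 ≡ 0  ⇒  (a,b)_2 = +1.
(465, -3770 / ℚ) ramifies at {5, 31}: a division algebra.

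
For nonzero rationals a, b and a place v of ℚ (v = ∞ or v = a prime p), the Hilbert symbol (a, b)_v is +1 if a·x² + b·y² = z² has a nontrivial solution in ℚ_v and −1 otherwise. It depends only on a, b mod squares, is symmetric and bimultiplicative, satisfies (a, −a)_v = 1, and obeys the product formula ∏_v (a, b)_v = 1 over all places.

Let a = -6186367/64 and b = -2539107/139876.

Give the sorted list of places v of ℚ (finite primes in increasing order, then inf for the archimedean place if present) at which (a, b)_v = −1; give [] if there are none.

(a, b) ≡ (-51127, -43) mod (ℚ^×)²; places V = {2, 3, 11, 17, 29, 41, 43, ∞}.
(a,b)_11: α=2, u≡5; β=-2, v≡1 (mod 11); (5|11)=+1, (1|11)=+1; sign (−1)^0·+1^-2·+1^2 = +1.
(a,b)_29: α=1, u≡5; β=0, v≡18 (mod 29); (5|29)=+1, (18|29)=-1; sign (−1)^0·+1^0·-1^1 = -1.
(a,b)_43: α=1, u≡25; β=1, v≡32 (mod 43); (25|43)=+1, (32|43)=-1; sign (−1)^1·+1^1·-1^1 = +1.
(a,b)_3: α=0, u≡2; β=10, v≡2 (mod 3); (2|3)=-1, (2|3)=-1; sign (−1)^0·-1^10·-1^0 = +1.
(a,b)_∞: sgn(-51127)=−, sgn(-43)=−, so -1.
(a,b)_41: α=1, u≡30; β=0, v≡37 (mod 41); (30|41)=-1, (37|41)=+1; sign (−1)^0·-1^0·+1^1 = +1.
(a,b)_2: α=-6, β=-2; u≡1, v≡5 (mod 8); ε(u)ε(v)=0·0, αω(v)=-6·1, βω(u)=-2·0; sum ≡ 0  ⇒  +1.
(a,b)_17: α=0, u≡4; β=-2, v≡8 (mod 17); (4|17)=+1, (8|17)=+1; sign (−1)^0·+1^-2·+1^0 = +1.
(-51127, -43 / ℚ) ramifies at {29, ∞}: a division algebra.

[29, inf]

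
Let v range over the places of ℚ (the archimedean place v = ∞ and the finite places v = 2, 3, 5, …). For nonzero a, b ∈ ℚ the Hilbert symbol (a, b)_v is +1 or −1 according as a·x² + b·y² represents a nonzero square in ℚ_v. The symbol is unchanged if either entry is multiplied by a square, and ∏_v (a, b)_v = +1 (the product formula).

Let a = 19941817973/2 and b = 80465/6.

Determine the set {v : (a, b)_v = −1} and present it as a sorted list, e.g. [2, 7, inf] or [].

Mod squares: a ≡ 154, b ≡ 3990. Check v ∈ {∞, 2, 3, 5, 7, 11, 19}.
v=19: a=19^2·(≡13), b=19^1·(≡6) mod 19; (13|19)=-1, (6|19)=+1; (−1)^{2·1·9}·(-1)^1·(+1)^2 = -1.
v=11: a=11^5·(≡9), b=11^2·(≡10) mod 11; (9|11)=+1, (10|11)=-1; (−1)^{5·2·5}·(+1)^2·(-1)^5 = -1.
v=7: a=7^3·(≡4), b=7^1·(≡6) mod 7; (4|7)=+1, (6|7)=-1; (−1)^{3·1·3}·(+1)^1·(-1)^3 = +1.
v=∞: 154 > 0 and 3990 > 0  ⇒  (a,b)_∞ = +1.
v=5: a=5^0·(≡4), b=5^1·(≡3) mod 5; (4|5)=+1, (3|5)=-1; (−1)^{0·1·2}·(+1)^1·(-1)^0 = +1.
v=2: v_2(a)=-1, v_2(b)=-1; units ≡ 5, 3 (mod 8); ε·ε+αω+βω = 0·1+-1·1+-1·1 ≡ 0  ⇒  (a,b)_2 = +1.
v=3: a=3^0·(≡1), b=3^-1·(≡1) mod 3; (1|3)=+1, (1|3)=+1; (−1)^{0·-1·1}·(+1)^-1·(+1)^0 = +1.
|Ram(154, 3990)| = 2, even; anisotropic at {11, 19}.

[11, 19]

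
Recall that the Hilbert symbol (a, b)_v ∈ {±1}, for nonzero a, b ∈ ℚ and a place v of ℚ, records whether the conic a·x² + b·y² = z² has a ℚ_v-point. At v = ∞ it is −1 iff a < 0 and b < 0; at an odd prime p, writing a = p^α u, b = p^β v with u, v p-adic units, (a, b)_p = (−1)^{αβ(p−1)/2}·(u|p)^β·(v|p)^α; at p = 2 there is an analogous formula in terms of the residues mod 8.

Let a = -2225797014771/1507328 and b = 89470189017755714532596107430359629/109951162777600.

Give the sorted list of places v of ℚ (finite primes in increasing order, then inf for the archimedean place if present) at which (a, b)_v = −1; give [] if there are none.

(a, b) ≡ (-532933, 31349) mod (ℚ^×)²; places V = {2, 3, 5, 11, 17, 23, 29, 47, ∞}.
(a,b)_23: α=-1, u≡13; β=3, v≡16 (mod 23); (13|23)=+1, (16|23)=+1; sign (−1)^1·+1^3·+1^-1 = -1.
(a,b)_11: α=4, u≡7; β=10, v≡7 (mod 11); (7|11)=-1, (7|11)=-1; sign (−1)^0·-1^10·-1^4 = +1.
(a,b)_5: α=0, u≡3; β=-2, v≡1 (mod 5); (3|5)=-1, (1|5)=+1; sign (−1)^0·-1^-2·+1^0 = +1.
(a,b)_47: α=1, u≡41; β=3, v≡8 (mod 47); (41|47)=-1, (8|47)=+1; sign (−1)^1·-1^3·+1^1 = +1.
(a,b)_∞: sgn(-532933)=−, sgn(31349)=+, so +1.
(a,b)_3: α=8, u≡2; β=18, v≡2 (mod 3); (2|3)=-1, (2|3)=-1; sign (−1)^0·-1^18·-1^8 = +1.
(a,b)_17: α=1, u≡2; β=2, v≡9 (mod 17); (2|17)=+1, (9|17)=+1; sign (−1)^0·+1^2·+1^1 = +1.
(a,b)_2: α=-16, β=-42; u≡3, v≡5 (mod 8); ε(u)ε(v)=1·0, αω(v)=-16·1, βω(u)=-42·1; sum ≡ 0  ⇒  +1.
(a,b)_29: α=1, u≡9; β=3, v≡11 (mod 29); (9|29)=+1, (11|29)=-1; sign (−1)^0·+1^3·-1^1 = -1.
(-532933, 31349 / ℚ) ramifies at {23, 29}: a division algebra.

[23, 29]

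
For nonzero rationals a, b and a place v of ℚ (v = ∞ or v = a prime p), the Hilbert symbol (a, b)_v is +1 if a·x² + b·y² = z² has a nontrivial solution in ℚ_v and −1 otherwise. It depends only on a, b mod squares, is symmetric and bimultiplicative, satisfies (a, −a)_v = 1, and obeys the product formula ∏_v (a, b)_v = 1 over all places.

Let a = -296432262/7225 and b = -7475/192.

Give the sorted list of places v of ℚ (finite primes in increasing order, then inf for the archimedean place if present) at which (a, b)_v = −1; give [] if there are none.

Mod squares: a ≡ -38, b ≡ -897. Check v ∈ {∞, 2, 3, 5, 7, 13, 17, 19, 23}.
v=7: a=7^4·(≡4), b=7^0·(≡5) mod 7; (4|7)=+1, (5|7)=-1; (−1)^{4·0·3}·(+1)^0·(-1)^4 = +1.
v=17: a=17^-2·(≡13), b=17^0·(≡1) mod 17; (13|17)=+1, (1|17)=+1; (−1)^{-2·0·8}·(+1)^0·(+1)^-2 = +1.
v=3: a=3^2·(≡1), b=3^-1·(≡1) mod 3; (1|3)=+1, (1|3)=+1; (−1)^{2·-1·1}·(+1)^-1·(+1)^2 = +1.
v=5: a=5^-2·(≡2), b=5^2·(≡3) mod 5; (2|5)=-1, (3|5)=-1; (−1)^{-2·2·2}·(-1)^2·(-1)^-2 = +1.
v=19: a=19^3·(≡9), b=19^0·(≡15) mod 19; (9|19)=+1, (15|19)=-1; (−1)^{3·0·9}·(+1)^0·(-1)^3 = -1.
v=13: a=13^0·(≡3), b=13^1·(≡1) mod 13; (3|13)=+1, (1|13)=+1; (−1)^{0·1·6}·(+1)^1·(+1)^0 = +1.
v=∞: -38 < 0 and -897 < 0  ⇒  (a,b)_∞ = -1.
v=23: a=23^0·(≡6), b=23^1·(≡14) mod 23; (6|23)=+1, (14|23)=-1; (−1)^{0·1·11}·(+1)^1·(-1)^0 = +1.
v=2: v_2(a)=1, v_2(b)=-6; units ≡ 5, 7 (mod 8); ε·ε+αω+βω = 0·1+1·0+-6·1 ≡ 0  ⇒  (a,b)_2 = +1.
Ram(-38, -897) = {19, ∞}; no ℚ_19-point on the conic.

[19, inf]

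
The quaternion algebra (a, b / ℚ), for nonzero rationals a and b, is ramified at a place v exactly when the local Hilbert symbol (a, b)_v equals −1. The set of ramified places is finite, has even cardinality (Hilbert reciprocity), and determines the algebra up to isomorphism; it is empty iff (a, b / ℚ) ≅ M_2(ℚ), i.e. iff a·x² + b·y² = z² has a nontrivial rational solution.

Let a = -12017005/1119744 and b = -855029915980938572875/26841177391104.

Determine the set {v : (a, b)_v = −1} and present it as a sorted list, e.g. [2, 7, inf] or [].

(a, b) ≡ (-30030, -4290) mod (ℚ^×)²; places V = {2, 3, 5, 7, 11, 13, 17, ∞}.
(a,b)_2: α=-9, β=-19; u≡1, v≡7 (mod 8); ε(u)ε(v)=0·1, αω(v)=-9·0, βω(u)=-19·0; sum ≡ 0  ⇒  +1.
(a,b)_7: α=5, u≡2; β=12, v≡1 (mod 7); (2|7)=+1, (1|7)=+1; sign (−1)^0·+1^12·+1^5 = +1.
(a,b)_∞: sgn(-30030)=−, sgn(-4290)=−, so -1.
(a,b)_17: α=0, u≡8; β=-2, v≡6 (mod 17); (8|17)=+1, (6|17)=-1; sign (−1)^0·+1^-2·-1^0 = +1.
(a,b)_5: α=1, u≡1; β=3, v≡3 (mod 5); (1|5)=+1, (3|5)=-1; sign (−1)^0·+1^3·-1^1 = -1.
(a,b)_13: α=1, u≡3; β=5, v≡7 (mod 13); (3|13)=+1, (7|13)=-1; sign (−1)^0·+1^5·-1^1 = -1.
(a,b)_11: α=1, u≡1; β=3, v≡2 (mod 11); (1|11)=+1, (2|11)=-1; sign (−1)^1·+1^3·-1^1 = +1.
(a,b)_3: α=-7, u≡1; β=-11, v≡1 (mod 3); (1|3)=+1, (1|3)=+1; sign (−1)^1·+1^-11·+1^-7 = -1.
|Ram(-30030, -4290)| = 4, even; anisotropic at {3, 5, 13, ∞}.

[3, 5, 13, inf]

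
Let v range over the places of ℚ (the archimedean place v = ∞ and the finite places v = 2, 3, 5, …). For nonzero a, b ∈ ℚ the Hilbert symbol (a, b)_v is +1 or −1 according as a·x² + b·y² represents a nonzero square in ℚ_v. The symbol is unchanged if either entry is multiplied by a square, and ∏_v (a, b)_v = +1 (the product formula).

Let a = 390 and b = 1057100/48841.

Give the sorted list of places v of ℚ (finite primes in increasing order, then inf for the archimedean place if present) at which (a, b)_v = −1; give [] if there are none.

[3, 13]

(a, b) ≡ (390, 11) mod (ℚ^×)²; places V = {2, 3, 5, 11, 13, 17, 31, ∞}.
(a,b)_∞: sgn(390)=+, sgn(11)=+, so +1.
(a,b)_2: α=1, β=2; u≡3, v≡3 (mod 8); ε(u)ε(v)=1·1, αω(v)=1·1, βω(u)=2·1; sum ≡ 0  ⇒  +1.
(a,b)_31: α=0, u≡18; β=2, v≡30 (mod 31); (18|31)=+1, (30|31)=-1; sign (−1)^0·+1^2·-1^0 = +1.
(a,b)_11: α=0, u≡5; β=1, v≡4 (mod 11); (5|11)=+1, (4|11)=+1; sign (−1)^0·+1^1·+1^0 = +1.
(a,b)_17: α=0, u≡16; β=-2, v≡11 (mod 17); (16|17)=+1, (11|17)=-1; sign (−1)^0·+1^-2·-1^0 = +1.
(a,b)_13: α=1, u≡4; β=-2, v≡6 (mod 13); (4|13)=+1, (6|13)=-1; sign (−1)^0·+1^-2·-1^1 = -1.
(a,b)_3: α=1, u≡1; β=0, v≡2 (mod 3); (1|3)=+1, (2|3)=-1; sign (−1)^0·+1^0·-1^1 = -1.
(a,b)_5: α=1, u≡3; β=2, v≡4 (mod 5); (3|5)=-1, (4|5)=+1; sign (−1)^0·-1^2·+1^1 = +1.
|Ram(390, 11)| = 2, even; anisotropic at {3, 13}.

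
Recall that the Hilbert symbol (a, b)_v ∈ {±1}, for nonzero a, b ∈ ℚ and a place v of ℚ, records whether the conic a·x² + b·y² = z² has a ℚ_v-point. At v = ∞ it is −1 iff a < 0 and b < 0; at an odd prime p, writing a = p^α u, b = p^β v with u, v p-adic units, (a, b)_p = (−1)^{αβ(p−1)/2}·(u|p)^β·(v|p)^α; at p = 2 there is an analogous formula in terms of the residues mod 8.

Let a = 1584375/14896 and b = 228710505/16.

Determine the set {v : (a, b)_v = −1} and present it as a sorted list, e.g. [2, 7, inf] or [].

Mod squares: a ≡ 285, b ≡ 432345. Check v ∈ {∞, 2, 3, 5, 7, 13, 19, 23, 37, 41}.
v=13: a=13^2·(≡12), b=13^0·(≡12) mod 13; (12|13)=+1, (12|13)=+1; (−1)^{2·0·6}·(+1)^0·(+1)^2 = +1.
v=3: a=3^1·(≡2), b=3^1·(≡1) mod 3; (2|3)=-1, (1|3)=+1; (−1)^{1·1·1}·(-1)^1·(+1)^1 = +1.
v=41: a=41^0·(≡23), b=41^1·(≡39) mod 41; (23|41)=+1, (39|41)=+1; (−1)^{0·1·20}·(+1)^1·(+1)^0 = +1.
v=2: v_2(a)=-4, v_2(b)=-4; units ≡ 5, 1 (mod 8); ε·ε+αω+βω = 0·0+-4·0+-4·1 ≡ 0  ⇒  (a,b)_2 = +1.
v=23: a=23^0·(≡9), b=23^2·(≡21) mod 23; (9|23)=+1, (21|23)=-1; (−1)^{0·2·11}·(+1)^2·(-1)^0 = +1.
v=7: a=7^-2·(≡3), b=7^0·(≡1) mod 7; (3|7)=-1, (1|7)=+1; (−1)^{-2·0·3}·(-1)^0·(+1)^-2 = +1.
v=∞: 285 > 0 and 432345 > 0  ⇒  (a,b)_∞ = +1.
v=37: a=37^0·(≡10), b=37^1·(≡16) mod 37; (10|37)=+1, (16|37)=+1; (−1)^{0·1·18}·(+1)^1·(+1)^0 = +1.
v=5: a=5^5·(≡2), b=5^1·(≡1) mod 5; (2|5)=-1, (1|5)=+1; (−1)^{5·1·2}·(-1)^1·(+1)^5 = -1.
v=19: a=19^-1·(≡12), b=19^1·(≡12) mod 19; (12|19)=-1, (12|19)=-1; (−1)^{-1·1·9}·(-1)^1·(-1)^-1 = -1.
(285, 432345 / ℚ) ramifies at {5, 19}: a division algebra.

[5, 19]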